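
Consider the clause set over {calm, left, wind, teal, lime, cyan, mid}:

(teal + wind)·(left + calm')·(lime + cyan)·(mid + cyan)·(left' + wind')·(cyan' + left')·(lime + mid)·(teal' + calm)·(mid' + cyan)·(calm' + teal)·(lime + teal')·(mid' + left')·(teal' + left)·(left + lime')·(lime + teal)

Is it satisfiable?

No

Case teal = 1:
Unit clause (calm) forces calm = 1.
Unit clause (left) forces left = 1.
Unit clause (wind') forces wind = 0.
Unit clause (cyan') forces cyan = 0.
Unit clause (lime) forces lime = 1.
Unit clause (mid) forces mid = 1.
Now (mid') is unsatisfied and unit — conflict.
Backtrack on teal: now try teal = 0.
Unit clause (wind) forces wind = 1.
Unit clause (left') forces left = 0.
Unit clause (calm') forces calm = 0.
Unit clause (lime') forces lime = 0.
Now (lime) is unsatisfied and unit — conflict.
Both values of teal lead to a conflict.
No assignment satisfies every clause.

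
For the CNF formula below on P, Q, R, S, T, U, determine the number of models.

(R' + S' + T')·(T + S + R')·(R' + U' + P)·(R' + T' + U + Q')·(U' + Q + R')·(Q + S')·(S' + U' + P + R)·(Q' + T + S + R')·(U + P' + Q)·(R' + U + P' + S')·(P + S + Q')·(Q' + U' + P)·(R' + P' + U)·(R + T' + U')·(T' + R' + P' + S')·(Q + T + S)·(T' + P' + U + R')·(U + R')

11

There are 2^6 = 64 truth assignments over (P, Q, R, S, T, U).
Split on Q. With Q = 1, the clauses containing Q are satisfied and Q' drops from the rest; 10 of the 2^5 = 32 assignments to the other variables satisfy what remains.
With Q = 0, by the same count on the reduced clause set, 1 assignment works.
(One model: P=F, Q=F, R=F, S=F, T=T, U=F.)
Total: 10 + 1 = 11.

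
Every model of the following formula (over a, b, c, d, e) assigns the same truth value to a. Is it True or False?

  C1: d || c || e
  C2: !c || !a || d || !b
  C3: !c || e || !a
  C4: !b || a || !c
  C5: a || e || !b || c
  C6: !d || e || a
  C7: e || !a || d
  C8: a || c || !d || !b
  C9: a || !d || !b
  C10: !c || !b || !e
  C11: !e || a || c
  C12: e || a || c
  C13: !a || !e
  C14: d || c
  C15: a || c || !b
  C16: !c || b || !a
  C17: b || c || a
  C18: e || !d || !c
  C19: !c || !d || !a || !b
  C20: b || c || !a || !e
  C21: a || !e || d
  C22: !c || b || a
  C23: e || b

Suppose a = false.
Case b = false:
(c) alone gives c = true.
Now (!c) is unsatisfied and unit — conflict.
So b must be the other value — set b = true.
(!c) alone gives c = false.
Now (c) is unsatisfied and unit — conflict.
Both values of b lead to a conflict.
So every satisfying assignment has a = True.

True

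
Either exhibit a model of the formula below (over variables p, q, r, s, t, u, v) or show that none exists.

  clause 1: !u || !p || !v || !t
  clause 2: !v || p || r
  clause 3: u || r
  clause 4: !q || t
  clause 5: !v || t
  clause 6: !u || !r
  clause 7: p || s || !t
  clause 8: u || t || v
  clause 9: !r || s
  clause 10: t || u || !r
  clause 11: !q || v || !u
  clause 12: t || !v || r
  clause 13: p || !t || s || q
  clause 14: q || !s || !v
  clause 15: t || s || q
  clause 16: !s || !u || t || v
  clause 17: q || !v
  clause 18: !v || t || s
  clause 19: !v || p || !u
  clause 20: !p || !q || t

p ↦ true, q ↦ false, r ↦ false, s ↦ true, t ↦ true, u ↦ true, v ↦ false

Case u = true:
Unit clause (!r) forces r = false.
Case v = false:
Unit clause (!q) forces q = false.
Case t = true:
Case p = true:
Every clause is now satisfied; s is unconstrained.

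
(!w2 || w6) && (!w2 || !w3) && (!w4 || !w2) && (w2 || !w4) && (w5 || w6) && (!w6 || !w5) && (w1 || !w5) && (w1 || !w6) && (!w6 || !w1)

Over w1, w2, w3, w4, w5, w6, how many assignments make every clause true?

There are 2^6 = 64 truth assignments over (w1, w2, w3, w4, w5, w6).
Split on w6. With w6 = true, the clauses containing w6 are satisfied and !w6 drops from the rest; 0 of the 2^5 = 32 assignments to the other variables satisfy what remains.
With w6 = false, by the same count on the reduced clause set, 2 assignments work.
(One model: w1=T, w2=F, w3=F, w4=F, w5=T, w6=F.)
Total: 0 + 2 = 2.

2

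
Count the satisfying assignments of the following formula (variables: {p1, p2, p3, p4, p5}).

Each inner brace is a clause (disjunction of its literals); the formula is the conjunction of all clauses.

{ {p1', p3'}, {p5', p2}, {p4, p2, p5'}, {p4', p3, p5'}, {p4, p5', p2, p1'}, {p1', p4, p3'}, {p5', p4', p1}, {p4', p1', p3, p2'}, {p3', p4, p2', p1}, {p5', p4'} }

12

There are 2^5 = 32 truth assignments over (p1, p2, p3, p4, p5).
Split on p5. With p5 = 1, the clauses containing p5 are satisfied and p5' drops from the rest; 2 of the 2^4 = 16 assignments to the other variables satisfy what remains.
With p5 = 0, by the same count on the reduced clause set, 10 assignments work.
(One model: p1=F, p2=F, p3=F, p4=F, p5=F.)
Total: 2 + 10 = 12.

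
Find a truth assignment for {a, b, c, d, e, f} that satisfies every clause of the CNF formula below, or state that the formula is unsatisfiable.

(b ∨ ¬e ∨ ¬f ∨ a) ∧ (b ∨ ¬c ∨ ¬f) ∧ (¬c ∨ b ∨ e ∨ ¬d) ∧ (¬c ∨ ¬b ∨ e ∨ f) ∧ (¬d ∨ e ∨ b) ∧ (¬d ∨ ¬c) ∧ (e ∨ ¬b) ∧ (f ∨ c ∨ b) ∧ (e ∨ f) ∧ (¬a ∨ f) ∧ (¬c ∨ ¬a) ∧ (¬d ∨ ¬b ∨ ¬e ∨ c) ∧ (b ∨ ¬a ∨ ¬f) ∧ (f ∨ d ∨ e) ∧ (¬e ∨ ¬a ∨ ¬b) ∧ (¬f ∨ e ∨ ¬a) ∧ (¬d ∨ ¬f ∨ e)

a=False, b=True, c=True, d=False, e=True, f=True

Try d = False.
Try e = True.
Try a = False.
Try b = True.
Every clause is now satisfied; c, f are unconstrained.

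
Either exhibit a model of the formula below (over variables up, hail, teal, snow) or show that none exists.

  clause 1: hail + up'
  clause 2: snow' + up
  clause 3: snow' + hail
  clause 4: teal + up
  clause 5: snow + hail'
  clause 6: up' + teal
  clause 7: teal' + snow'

up=0,  hail=0,  teal=1,  snow=0

Suppose hail = 0.
(up') alone gives up = 0.
(snow') alone gives snow = 0.
(teal) alone gives teal = 1.
All clauses are satisfied.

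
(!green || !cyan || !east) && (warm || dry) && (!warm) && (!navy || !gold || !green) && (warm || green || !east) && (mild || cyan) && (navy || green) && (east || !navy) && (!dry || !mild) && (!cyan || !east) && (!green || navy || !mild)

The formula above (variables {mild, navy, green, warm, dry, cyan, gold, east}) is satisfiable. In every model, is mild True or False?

False

Suppose mild = true.
Unit clause (!warm) forces warm = false.
Unit clause (dry) forces dry = true.
Now (!dry) is unsatisfied and unit — conflict.
So every satisfying assignment has mild = False.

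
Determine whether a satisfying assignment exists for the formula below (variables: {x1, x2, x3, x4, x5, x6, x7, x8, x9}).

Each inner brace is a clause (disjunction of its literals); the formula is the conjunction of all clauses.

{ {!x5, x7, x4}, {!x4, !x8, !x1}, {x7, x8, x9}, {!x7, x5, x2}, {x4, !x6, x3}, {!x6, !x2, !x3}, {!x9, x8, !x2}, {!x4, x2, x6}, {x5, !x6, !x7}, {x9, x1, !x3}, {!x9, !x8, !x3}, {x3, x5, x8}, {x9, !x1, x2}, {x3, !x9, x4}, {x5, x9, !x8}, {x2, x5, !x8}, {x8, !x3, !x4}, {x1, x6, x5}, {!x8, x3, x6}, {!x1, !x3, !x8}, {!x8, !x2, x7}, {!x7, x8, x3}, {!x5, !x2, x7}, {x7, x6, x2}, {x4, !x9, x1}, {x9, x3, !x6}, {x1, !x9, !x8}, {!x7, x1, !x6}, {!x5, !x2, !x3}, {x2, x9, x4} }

Yes, satisfiable

Case x5 = false:
Case x7 = false:
Case x8 = false:
The clause (x9) is unit, so x9 = true.
The clause (!x2) is unit, so x2 = false.
The clause (x3) is unit, so x3 = true.
The clause (!x4) is unit, so x4 = false.
The clause (x6) is unit, so x6 = true.
The clause (x1) is unit, so x1 = true.
This assignment satisfies each clause.
A satisfying assignment: x1: true,  x2: false,  x3: true,  x4: false,  x5: false,  x6: true,  x7: false,  x8: false,  x9: true.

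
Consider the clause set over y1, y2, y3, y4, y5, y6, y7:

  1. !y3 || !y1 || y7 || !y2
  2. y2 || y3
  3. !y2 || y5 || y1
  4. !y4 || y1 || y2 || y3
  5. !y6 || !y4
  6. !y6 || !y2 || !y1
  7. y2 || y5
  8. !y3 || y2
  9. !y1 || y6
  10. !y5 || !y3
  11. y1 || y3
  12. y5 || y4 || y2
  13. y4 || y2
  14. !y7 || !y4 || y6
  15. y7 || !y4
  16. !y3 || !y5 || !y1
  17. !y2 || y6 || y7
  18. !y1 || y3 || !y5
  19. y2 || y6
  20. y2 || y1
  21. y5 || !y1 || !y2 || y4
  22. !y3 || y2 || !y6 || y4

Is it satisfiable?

Branch on y2: set y2 = true.
Branch on y5: set y5 = true.
The clause (!y3) is unit, so y3 = false.
The clause (y1) is unit, so y1 = true.
But (!y1) is also a unit clause — contradiction.
That branch fails; take y5 = false instead.
The clause (y1) is unit, so y1 = true.
The clause (!y6) is unit, so y6 = false.
But (y6) is also a unit clause — contradiction.
Either choice for y5 ends in contradiction.
That branch fails; take y2 = false instead.
The clause (y3) is unit, so y3 = true.
But (!y3) is also a unit clause — contradiction.
Either choice for y2 ends in contradiction.
No assignment satisfies every clause.

No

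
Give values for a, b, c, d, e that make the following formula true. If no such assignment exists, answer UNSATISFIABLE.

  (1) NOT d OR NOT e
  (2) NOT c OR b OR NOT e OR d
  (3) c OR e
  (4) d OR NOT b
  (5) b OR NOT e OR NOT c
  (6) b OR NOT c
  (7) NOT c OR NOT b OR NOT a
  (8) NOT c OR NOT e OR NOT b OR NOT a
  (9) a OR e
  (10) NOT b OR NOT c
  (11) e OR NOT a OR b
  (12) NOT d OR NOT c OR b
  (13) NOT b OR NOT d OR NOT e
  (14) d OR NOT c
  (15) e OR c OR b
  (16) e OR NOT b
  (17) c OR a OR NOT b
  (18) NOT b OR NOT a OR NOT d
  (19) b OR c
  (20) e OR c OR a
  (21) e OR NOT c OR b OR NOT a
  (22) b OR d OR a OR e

Suppose d = false.
The clause (NOT b) is unit, so b = false.
The clause (NOT c) is unit, so c = false.
But (c) is also a unit clause — contradiction.
Backtrack on d: now try d = true.
The clause (NOT e) is unit, so e = false.
The clause (c) is unit, so c = true.
The clause (b) is unit, so b = true.
But (NOT b) is also a unit clause — contradiction.
Neither d = true nor d = false works.

UNSATISFIABLE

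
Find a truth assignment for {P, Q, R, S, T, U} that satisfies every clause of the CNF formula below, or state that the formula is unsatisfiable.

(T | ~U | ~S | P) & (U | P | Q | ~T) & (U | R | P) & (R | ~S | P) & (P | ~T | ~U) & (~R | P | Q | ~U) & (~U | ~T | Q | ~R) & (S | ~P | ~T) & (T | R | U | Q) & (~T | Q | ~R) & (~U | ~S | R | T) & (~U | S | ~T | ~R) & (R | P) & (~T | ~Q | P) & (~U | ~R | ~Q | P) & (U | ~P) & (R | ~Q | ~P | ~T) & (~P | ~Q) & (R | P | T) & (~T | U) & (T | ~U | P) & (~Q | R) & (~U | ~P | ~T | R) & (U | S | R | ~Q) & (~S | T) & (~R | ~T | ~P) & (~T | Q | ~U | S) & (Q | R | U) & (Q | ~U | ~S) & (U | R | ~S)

P: 1; Q: 0; R: 0; S: 0; T: 0; U: 1

Branch on R: set R = 0.
(P) alone gives P = 1.
(U) alone gives U = 1.
(~Q) alone gives Q = 0.
(~T) alone gives T = 0.
(~S) alone gives S = 0.
This assignment satisfies each clause.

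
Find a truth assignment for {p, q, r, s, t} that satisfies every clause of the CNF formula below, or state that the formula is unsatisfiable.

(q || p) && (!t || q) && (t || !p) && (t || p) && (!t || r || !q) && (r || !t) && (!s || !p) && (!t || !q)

Suppose q = true.
From the singleton clause (!t), t = false.
From the singleton clause (!p), p = false.
Now (p) is unsatisfied and unit — conflict.
So q must be the other value — set q = false.
From the singleton clause (p), p = true.
From the singleton clause (!t), t = false.
Now (t) is unsatisfied and unit — conflict.
Both values of q lead to a conflict.

UNSATISFIABLE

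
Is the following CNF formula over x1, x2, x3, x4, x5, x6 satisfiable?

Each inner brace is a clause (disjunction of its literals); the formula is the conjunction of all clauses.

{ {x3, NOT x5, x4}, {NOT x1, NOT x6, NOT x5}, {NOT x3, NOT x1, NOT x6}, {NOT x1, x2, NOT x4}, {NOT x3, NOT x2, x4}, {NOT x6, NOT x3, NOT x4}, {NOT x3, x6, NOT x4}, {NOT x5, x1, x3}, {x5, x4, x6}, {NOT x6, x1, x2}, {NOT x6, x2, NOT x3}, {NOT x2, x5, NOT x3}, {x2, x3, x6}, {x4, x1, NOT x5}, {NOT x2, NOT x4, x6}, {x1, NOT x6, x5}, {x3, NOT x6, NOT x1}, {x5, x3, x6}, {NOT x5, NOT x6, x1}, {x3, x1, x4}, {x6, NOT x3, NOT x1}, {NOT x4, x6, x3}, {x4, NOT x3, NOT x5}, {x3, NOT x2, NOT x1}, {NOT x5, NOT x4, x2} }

Case x3 = true:
Case x1 = false:
Case x2 = false:
Unit clause (NOT x6) forces x6 = false.
Unit clause (NOT x4) forces x4 = false.
Unit clause (x5) forces x5 = true.
Now (NOT x5) is unsatisfied and unit — conflict.
So x2 must be the other value — set x2 = true.
Unit clause (x4) forces x4 = true.
Unit clause (NOT x6) forces x6 = false.
Now (x6) is unsatisfied and unit — conflict.
Either choice for x2 ends in contradiction.
So x1 must be the other value — set x1 = true.
Unit clause (NOT x6) forces x6 = false.
Now (x6) is unsatisfied and unit — conflict.
Either choice for x1 ends in contradiction.
So x3 must be the other value — set x3 = false.
Case x5 = false:
Unit clause (x6) forces x6 = true.
Unit clause (x1) forces x1 = true.
Now (NOT x1) is unsatisfied and unit — conflict.
So x5 must be the other value — set x5 = true.
Unit clause (x4) forces x4 = true.
Unit clause (x1) forces x1 = true.
Unit clause (NOT x6) forces x6 = false.
Now (x6) is unsatisfied and unit — conflict.
Either choice for x5 ends in contradiction.
Either choice for x3 ends in contradiction.
No assignment satisfies every clause.

Unsatisfiable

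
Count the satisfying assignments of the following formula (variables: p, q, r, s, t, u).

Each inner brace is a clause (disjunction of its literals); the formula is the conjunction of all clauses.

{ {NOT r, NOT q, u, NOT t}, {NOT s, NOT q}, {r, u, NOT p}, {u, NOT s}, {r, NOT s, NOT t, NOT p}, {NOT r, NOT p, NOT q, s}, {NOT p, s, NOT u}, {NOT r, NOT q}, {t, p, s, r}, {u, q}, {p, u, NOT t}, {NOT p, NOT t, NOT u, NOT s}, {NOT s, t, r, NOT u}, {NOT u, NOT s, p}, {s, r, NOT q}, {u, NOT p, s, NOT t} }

4

There are 2^6 = 64 truth assignments over (p, q, r, s, t, u).
Split on q. With q = true, the clauses containing q are satisfied and NOT q drops from the rest; 0 of the 2^5 = 32 assignments to the other variables satisfy what remains.
With q = false, by the same count on the reduced clause set, 4 assignments work.
(One model: p=F, q=F, r=F, s=F, t=T, u=T.)
Total: 0 + 4 = 4.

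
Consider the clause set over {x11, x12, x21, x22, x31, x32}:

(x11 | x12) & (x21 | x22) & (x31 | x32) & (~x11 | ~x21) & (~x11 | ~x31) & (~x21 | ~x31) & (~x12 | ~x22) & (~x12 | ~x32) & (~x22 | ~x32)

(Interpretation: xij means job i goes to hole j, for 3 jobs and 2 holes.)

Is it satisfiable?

Suppose x11 = 1.
The clause (~x21) is unit, so x21 = 0.
The clause (x22) is unit, so x22 = 1.
The clause (~x31) is unit, so x31 = 0.
The clause (x32) is unit, so x32 = 1.
That conflicts with the unit clause (~x32).
Backtrack on x11: now try x11 = 0.
The clause (x12) is unit, so x12 = 1.
The clause (~x22) is unit, so x22 = 0.
The clause (x21) is unit, so x21 = 1.
The clause (~x31) is unit, so x31 = 0.
The clause (x32) is unit, so x32 = 1.
That conflicts with the unit clause (~x32).
Either choice for x11 ends in contradiction.
No assignment satisfies every clause.

No, unsatisfiable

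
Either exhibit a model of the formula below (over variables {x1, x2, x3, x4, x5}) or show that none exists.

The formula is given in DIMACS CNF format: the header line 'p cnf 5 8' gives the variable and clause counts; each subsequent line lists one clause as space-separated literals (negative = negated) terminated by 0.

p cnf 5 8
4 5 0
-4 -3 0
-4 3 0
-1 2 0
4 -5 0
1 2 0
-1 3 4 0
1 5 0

Case x4 = True:
(¬x3) alone gives x3 = False.
That conflicts with the unit clause (x3).
So x4 must be the other value — set x4 = False.
(x5) alone gives x5 = True.
That conflicts with the unit clause (¬x5).
Either choice for x4 ends in contradiction.

UNSATISFIABLE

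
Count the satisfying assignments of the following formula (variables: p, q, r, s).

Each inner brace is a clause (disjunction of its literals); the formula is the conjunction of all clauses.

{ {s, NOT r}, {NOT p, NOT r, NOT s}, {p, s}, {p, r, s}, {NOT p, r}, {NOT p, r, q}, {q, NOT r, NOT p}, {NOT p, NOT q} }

4

There are 2^4 = 16 truth assignments over (p, q, r, s).
Check each against the 8 clauses (columns in the order p, q, r, s):
  F F F F  ✗ fails (p OR s)
  F F F T  ✓ satisfies all
  F F T F  ✗ fails (s OR NOT r)
  F F T T  ✓ satisfies all
  F T F F  ✗ fails (p OR s)
  F T F T  ✓ satisfies all
  F T T F  ✗ fails (s OR NOT r)
  F T T T  ✓ satisfies all
  T F F F  ✗ fails (NOT p OR r)
  T F F T  ✗ fails (NOT p OR r)
  T F T F  ✗ fails (s OR NOT r)
  T F T T  ✗ fails (NOT p OR NOT r OR NOT s)
  T T F F  ✗ fails (NOT p OR r)
  T T F T  ✗ fails (NOT p OR r)
  T T T F  ✗ fails (s OR NOT r)
  T T T T  ✗ fails (NOT p OR NOT r OR NOT s)
4 of the 16 rows are models.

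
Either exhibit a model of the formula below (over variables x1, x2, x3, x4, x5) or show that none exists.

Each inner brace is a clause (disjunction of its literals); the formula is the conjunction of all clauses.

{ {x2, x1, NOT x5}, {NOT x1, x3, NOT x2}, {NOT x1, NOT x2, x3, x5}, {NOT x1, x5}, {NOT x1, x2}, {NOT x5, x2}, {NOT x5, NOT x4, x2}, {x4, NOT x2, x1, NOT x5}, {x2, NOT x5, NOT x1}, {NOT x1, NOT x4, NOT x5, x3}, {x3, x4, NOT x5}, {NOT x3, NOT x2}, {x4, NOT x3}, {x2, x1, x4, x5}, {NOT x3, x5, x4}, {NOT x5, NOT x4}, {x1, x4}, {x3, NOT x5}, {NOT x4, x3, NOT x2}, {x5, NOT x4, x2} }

Case x1 = false:
Unit clause (x4) forces x4 = true.
Unit clause (NOT x5) forces x5 = false.
Unit clause (x2) forces x2 = true.
Unit clause (NOT x3) forces x3 = false.
That conflicts with the unit clause (x3).
That branch fails; take x1 = true instead.
Unit clause (x5) forces x5 = true.
Unit clause (x2) forces x2 = true.
Unit clause (x3) forces x3 = true.
That conflicts with the unit clause (NOT x3).
Neither x1 = true nor x1 = false works.

UNSATISFIABLE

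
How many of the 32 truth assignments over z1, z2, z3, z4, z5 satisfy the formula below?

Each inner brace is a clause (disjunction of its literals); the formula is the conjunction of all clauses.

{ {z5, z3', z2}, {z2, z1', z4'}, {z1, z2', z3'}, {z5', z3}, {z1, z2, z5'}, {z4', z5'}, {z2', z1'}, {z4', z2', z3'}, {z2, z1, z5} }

4

There are 2^5 = 32 truth assignments over (z1, z2, z3, z4, z5).
Split on z3. With z3 = 1, the clauses containing z3 are satisfied and z3' drops from the rest; 1 of the 2^4 = 16 assignments to the other variables satisfy what remains.
With z3 = 0, by the same count on the reduced clause set, 3 assignments work.
(One model: z1=F, z2=T, z3=F, z4=F, z5=F.)
Total: 1 + 3 = 4.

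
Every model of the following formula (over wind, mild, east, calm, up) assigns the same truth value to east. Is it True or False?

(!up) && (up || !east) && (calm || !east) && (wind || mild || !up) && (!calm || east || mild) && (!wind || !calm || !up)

False

Suppose east = true.
(!up) alone gives up = false.
That conflicts with the unit clause (up).
So every satisfying assignment has east = False.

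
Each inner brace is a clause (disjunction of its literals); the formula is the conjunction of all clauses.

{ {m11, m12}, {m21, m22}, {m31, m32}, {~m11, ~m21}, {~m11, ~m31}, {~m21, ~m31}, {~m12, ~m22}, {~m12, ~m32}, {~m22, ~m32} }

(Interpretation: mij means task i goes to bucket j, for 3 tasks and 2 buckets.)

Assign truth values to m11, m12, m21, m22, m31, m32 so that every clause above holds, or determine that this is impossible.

Branch on m11: set m11 = 1.
Unit clause (~m21) forces m21 = 0.
Unit clause (m22) forces m22 = 1.
Unit clause (~m31) forces m31 = 0.
Unit clause (m32) forces m32 = 1.
That conflicts with the unit clause (~m32).
That branch fails; take m11 = 0 instead.
Unit clause (m12) forces m12 = 1.
Unit clause (~m22) forces m22 = 0.
Unit clause (m21) forces m21 = 1.
Unit clause (~m31) forces m31 = 0.
Unit clause (m32) forces m32 = 1.
That conflicts with the unit clause (~m32).
Either choice for m11 ends in contradiction.

UNSATISFIABLE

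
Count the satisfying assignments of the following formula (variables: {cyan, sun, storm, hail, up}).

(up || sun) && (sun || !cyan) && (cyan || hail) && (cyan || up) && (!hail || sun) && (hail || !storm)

8

There are 2^5 = 32 truth assignments over (cyan, sun, storm, hail, up).
Split on sun. With sun = true, the clauses containing sun are satisfied and !sun drops from the rest; 8 of the 2^4 = 16 assignments to the other variables satisfy what remains.
With sun = false, by the same count on the reduced clause set, 0 assignments work.
Total: 8 + 0 = 8.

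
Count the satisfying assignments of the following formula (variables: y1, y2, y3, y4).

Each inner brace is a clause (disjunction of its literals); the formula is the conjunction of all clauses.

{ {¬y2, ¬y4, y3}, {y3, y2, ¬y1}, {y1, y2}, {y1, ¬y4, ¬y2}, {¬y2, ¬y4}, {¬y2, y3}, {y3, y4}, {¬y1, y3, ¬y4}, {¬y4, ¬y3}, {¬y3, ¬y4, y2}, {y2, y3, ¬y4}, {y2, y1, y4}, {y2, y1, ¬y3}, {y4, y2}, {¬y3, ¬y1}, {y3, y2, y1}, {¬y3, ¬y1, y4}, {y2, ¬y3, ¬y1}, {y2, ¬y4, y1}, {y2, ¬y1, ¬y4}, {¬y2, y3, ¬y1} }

There are 2^4 = 16 truth assignments over (y1, y2, y3, y4).
Check each against the 21 clauses (columns in the order y1, y2, y3, y4):
  F F F F  ✗ fails (y1 ∨ y2)
  F F F T  ✗ fails (y1 ∨ y2)
  F F T F  ✗ fails (y1 ∨ y2)
  F F T T  ✗ fails (y1 ∨ y2)
  F T F F  ✗ fails (¬y2 ∨ y3)
  F T F T  ✗ fails (¬y2 ∨ ¬y4 ∨ y3)
  F T T F  ✓ satisfies all
  F T T T  ✗ fails (y1 ∨ ¬y4 ∨ ¬y2)
  T F F F  ✗ fails (y3 ∨ y2 ∨ ¬y1)
  T F F T  ✗ fails (y3 ∨ y2 ∨ ¬y1)
  T F T F  ✗ fails (y4 ∨ y2)
  T F T T  ✗ fails (¬y4 ∨ ¬y3)
  T T F F  ✗ fails (¬y2 ∨ y3)
  T T F T  ✗ fails (¬y2 ∨ ¬y4 ∨ y3)
  T T T F  ✗ fails (¬y3 ∨ ¬y1)
  T T T T  ✗ fails (¬y2 ∨ ¬y4)
1 of the 16 rows is a model.

1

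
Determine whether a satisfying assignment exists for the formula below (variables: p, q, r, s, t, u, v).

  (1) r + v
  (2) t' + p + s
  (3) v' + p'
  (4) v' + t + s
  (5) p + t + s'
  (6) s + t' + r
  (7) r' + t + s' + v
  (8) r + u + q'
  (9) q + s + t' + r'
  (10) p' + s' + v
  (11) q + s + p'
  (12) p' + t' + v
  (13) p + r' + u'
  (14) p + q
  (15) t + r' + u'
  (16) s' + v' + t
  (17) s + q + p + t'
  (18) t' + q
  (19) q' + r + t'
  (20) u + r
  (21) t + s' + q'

Suppose r = 1.
Suppose v = 1.
Unit clause (p') forces p = 0.
Unit clause (u') forces u = 0.
Unit clause (q) forces q = 1.
Suppose t = 1.
Unit clause (s) forces s = 1.
This assignment satisfies each clause.
A satisfying assignment: p=0; q=1; r=1; s=1; t=1; u=0; v=1.

Yes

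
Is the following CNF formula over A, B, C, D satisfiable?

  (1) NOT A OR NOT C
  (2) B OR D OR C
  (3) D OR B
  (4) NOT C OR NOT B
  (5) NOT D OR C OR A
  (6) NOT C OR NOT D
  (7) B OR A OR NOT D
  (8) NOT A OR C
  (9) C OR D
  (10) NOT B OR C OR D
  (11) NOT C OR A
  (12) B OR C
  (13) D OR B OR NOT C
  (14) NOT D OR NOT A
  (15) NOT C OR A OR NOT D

No

Try A = false.
From the singleton clause (NOT C), C = false.
From the singleton clause (NOT D), D = false.
Now (D) is unsatisfied and unit — conflict.
Backtrack on A: now try A = true.
From the singleton clause (NOT C), C = false.
Now (C) is unsatisfied and unit — conflict.
Either choice for A ends in contradiction.
No assignment satisfies every clause.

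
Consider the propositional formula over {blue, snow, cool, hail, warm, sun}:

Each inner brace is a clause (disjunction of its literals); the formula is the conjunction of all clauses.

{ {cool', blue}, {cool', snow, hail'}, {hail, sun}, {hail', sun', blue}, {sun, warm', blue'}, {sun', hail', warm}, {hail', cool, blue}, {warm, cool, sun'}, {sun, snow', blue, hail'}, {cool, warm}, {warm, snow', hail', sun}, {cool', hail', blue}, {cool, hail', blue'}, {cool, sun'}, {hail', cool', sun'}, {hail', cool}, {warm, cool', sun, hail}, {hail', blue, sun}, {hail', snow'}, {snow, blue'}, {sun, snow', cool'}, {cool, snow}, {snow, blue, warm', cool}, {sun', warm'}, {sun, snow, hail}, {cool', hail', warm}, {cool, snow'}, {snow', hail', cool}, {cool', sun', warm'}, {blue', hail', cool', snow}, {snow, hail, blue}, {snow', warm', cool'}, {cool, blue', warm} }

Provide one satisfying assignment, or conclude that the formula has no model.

blue: 1; snow: 1; cool: 1; hail: 0; warm: 0; sun: 1

Suppose cool = 1.
From the singleton clause (blue), blue = 1.
From the singleton clause (snow), snow = 1.
From the singleton clause (hail'), hail = 0.
From the singleton clause (sun), sun = 1.
From the singleton clause (warm'), warm = 0.
Every clause now holds.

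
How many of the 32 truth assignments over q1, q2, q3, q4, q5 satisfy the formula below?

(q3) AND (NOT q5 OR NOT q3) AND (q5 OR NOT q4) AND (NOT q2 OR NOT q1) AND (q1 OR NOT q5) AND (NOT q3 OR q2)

1

There are 2^5 = 32 truth assignments over (q1, q2, q3, q4, q5).
Split on q1. With q1 = true, the clauses containing q1 are satisfied and NOT q1 drops from the rest; 0 of the 2^4 = 16 assignments to the other variables satisfy what remains.
With q1 = false, by the same count on the reduced clause set, 1 assignment works.
Total: 0 + 1 = 1.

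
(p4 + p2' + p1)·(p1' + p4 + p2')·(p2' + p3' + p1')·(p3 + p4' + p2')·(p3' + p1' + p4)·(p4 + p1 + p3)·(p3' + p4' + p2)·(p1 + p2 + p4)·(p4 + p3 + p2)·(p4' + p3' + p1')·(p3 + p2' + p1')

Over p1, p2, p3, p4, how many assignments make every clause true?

There are 2^4 = 16 truth assignments over (p1, p2, p3, p4).
Check each against the 11 clauses (columns in the order p1, p2, p3, p4):
  F F F F  ✗ fails (p4 + p1 + p3)
  F F F T  ✓ satisfies all
  F F T F  ✗ fails (p1 + p2 + p4)
  F F T T  ✗ fails (p3' + p4' + p2)
  F T F F  ✗ fails (p4 + p2' + p1)
  F T F T  ✗ fails (p3 + p4' + p2')
  F T T F  ✗ fails (p4 + p2' + p1)
  F T T T  ✓ satisfies all
  T F F F  ✗ fails (p4 + p3 + p2)
  T F F T  ✓ satisfies all
  T F T F  ✗ fails (p3' + p1' + p4)
  T F T T  ✗ fails (p3' + p4' + p2)
  T T F F  ✗ fails (p1' + p4 + p2')
  T T F T  ✗ fails (p3 + p4' + p2')
  T T T F  ✗ fails (p1' + p4 + p2')
  T T T T  ✗ fails (p2' + p3' + p1')
3 of the 16 rows are models.

3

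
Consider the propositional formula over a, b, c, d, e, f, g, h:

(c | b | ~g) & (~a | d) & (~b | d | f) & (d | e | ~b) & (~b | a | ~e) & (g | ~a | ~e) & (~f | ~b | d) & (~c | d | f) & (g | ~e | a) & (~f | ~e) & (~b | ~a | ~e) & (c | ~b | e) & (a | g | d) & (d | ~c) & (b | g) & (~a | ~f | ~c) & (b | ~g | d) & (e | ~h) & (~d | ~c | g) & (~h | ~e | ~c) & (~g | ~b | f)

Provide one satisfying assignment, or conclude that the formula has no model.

a ↦ 0; b ↦ 0; c ↦ 1; d ↦ 1; e ↦ 1; f ↦ 0; g ↦ 1; h ↦ 0

Branch on a: set a = 0.
Branch on b: set b = 0.
From the singleton clause (g), g = 1.
From the singleton clause (c), c = 1.
From the singleton clause (d), d = 1.
Branch on f: set f = 0.
Branch on e: set e = 1.
From the singleton clause (~h), h = 0.
All clauses are satisfied.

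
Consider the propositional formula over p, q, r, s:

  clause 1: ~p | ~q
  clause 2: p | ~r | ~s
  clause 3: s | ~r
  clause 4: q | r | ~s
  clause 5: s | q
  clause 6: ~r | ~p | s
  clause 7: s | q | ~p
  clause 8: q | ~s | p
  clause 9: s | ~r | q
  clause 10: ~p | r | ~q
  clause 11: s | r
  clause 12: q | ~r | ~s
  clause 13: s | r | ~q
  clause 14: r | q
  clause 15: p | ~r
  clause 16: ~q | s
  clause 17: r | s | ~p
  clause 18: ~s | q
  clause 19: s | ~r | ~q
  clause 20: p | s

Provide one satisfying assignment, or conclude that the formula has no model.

Suppose p = 0.
Unit clause (~r) forces r = 0.
Unit clause (s) forces s = 1.
Unit clause (q) forces q = 1.
All clauses are satisfied.

p ↦ 0; q ↦ 1; r ↦ 0; s ↦ 1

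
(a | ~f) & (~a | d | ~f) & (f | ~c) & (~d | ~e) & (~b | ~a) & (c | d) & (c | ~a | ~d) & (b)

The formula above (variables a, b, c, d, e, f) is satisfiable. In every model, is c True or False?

Suppose c = 1.
From the singleton clause (f), f = 1.
From the singleton clause (a), a = 1.
From the singleton clause (d), d = 1.
From the singleton clause (~e), e = 0.
From the singleton clause (~b), b = 0.
That conflicts with the unit clause (b).
So every satisfying assignment has c = False.

False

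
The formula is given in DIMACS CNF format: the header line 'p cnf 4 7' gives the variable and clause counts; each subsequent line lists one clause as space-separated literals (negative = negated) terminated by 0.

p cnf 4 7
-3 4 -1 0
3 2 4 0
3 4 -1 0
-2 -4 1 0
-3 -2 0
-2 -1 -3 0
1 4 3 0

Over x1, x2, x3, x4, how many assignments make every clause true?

6

There are 2^4 = 16 truth assignments over (x1, x2, x3, x4).
Check each against the 7 clauses (columns in the order x1, x2, x3, x4):
  F F F F  ✗ fails (x3 ∨ x2 ∨ x4)
  F F F T  ✓ satisfies all
  F F T F  ✓ satisfies all
  F F T T  ✓ satisfies all
  F T F F  ✗ fails (x1 ∨ x4 ∨ x3)
  F T F T  ✗ fails (¬x2 ∨ ¬x4 ∨ x1)
  F T T F  ✗ fails (¬x3 ∨ ¬x2)
  F T T T  ✗ fails (¬x2 ∨ ¬x4 ∨ x1)
  T F F F  ✗ fails (x3 ∨ x2 ∨ x4)
  T F F T  ✓ satisfies all
  T F T F  ✗ fails (¬x3 ∨ x4 ∨ ¬x1)
  T F T T  ✓ satisfies all
  T T F F  ✗ fails (x3 ∨ x4 ∨ ¬x1)
  T T F T  ✓ satisfies all
  T T T F  ✗ fails (¬x3 ∨ x4 ∨ ¬x1)
  T T T T  ✗ fails (¬x3 ∨ ¬x2)
6 of the 16 rows are models.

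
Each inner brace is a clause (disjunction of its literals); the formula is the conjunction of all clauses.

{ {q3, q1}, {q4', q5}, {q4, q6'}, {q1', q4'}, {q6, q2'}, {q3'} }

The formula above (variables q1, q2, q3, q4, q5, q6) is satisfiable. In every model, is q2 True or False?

False

Suppose q2 = 1.
Unit clause (q6) forces q6 = 1.
Unit clause (q4) forces q4 = 1.
Unit clause (q5) forces q5 = 1.
Unit clause (q1') forces q1 = 0.
Unit clause (q3) forces q3 = 1.
Now (q3') is unsatisfied and unit — conflict.
So every satisfying assignment has q2 = False.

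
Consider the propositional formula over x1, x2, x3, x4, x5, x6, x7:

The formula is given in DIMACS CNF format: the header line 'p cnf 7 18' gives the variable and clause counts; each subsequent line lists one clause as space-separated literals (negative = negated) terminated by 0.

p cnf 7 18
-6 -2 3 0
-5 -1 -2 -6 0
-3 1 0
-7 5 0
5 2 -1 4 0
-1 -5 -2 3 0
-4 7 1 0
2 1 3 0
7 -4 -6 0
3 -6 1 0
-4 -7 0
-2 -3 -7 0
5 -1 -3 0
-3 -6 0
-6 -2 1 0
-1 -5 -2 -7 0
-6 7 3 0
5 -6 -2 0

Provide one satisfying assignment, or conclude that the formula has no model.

x1=True; x2=True; x3=False; x4=True; x5=False; x6=False; x7=False

Case x3 = False:
Case x6 = False:
Case x7 = False:
Case x4 = True:
From the singleton clause (x1), x1 = True.
Case x5 = False:
All clauses hold; x2 can take either value.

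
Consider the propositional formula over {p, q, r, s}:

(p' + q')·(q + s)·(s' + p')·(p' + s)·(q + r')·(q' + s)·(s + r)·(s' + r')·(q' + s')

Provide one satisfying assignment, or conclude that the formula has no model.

Try p = 0.
Try q = 0.
From the singleton clause (s), s = 1.
From the singleton clause (r'), r = 0.
This assignment satisfies each clause.

p: 0,  q: 0,  r: 0,  s: 1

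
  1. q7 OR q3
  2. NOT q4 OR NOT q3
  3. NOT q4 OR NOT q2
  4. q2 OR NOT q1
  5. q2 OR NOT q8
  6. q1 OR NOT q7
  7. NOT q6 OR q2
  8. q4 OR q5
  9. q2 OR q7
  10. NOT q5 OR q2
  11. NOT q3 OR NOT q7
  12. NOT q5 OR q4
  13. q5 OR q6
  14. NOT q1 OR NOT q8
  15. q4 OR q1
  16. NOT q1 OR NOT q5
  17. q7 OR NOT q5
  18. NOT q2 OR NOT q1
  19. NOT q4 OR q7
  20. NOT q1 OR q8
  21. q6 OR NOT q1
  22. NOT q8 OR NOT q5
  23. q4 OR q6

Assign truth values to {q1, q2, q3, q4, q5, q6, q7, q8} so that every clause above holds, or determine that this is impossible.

Case q7 = true:
The clause (q1) is unit, so q1 = true.
The clause (q2) is unit, so q2 = true.
That conflicts with the unit clause (NOT q2).
That branch fails; take q7 = false instead.
The clause (q3) is unit, so q3 = true.
The clause (NOT q4) is unit, so q4 = false.
The clause (q5) is unit, so q5 = true.
That conflicts with the unit clause (NOT q5).
Neither q7 = true nor q7 = false works.

UNSATISFIABLE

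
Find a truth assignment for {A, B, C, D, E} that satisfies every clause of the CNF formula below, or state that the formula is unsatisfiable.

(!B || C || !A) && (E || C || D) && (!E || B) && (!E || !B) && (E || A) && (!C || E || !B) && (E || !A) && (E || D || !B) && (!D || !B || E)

Case E = false:
The clause (A) is unit, so A = true.
Now (!A) is unsatisfied and unit — conflict.
So E must be the other value — set E = true.
The clause (B) is unit, so B = true.
Now (!B) is unsatisfied and unit — conflict.
Either choice for E ends in contradiction.

UNSATISFIABLE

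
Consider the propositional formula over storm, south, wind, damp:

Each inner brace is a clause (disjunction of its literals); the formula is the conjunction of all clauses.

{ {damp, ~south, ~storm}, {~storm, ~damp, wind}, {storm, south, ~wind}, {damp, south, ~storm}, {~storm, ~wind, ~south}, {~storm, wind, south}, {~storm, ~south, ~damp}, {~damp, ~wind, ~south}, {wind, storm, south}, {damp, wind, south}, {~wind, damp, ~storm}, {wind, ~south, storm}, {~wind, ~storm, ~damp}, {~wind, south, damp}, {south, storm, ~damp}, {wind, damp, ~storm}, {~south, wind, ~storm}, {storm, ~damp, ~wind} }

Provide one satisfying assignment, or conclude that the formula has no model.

Suppose damp = 0.
Suppose south = 1.
From the singleton clause (~storm), storm = 0.
From the singleton clause (wind), wind = 1.
Every clause now holds.

storm=0; south=1; wind=1; damp=0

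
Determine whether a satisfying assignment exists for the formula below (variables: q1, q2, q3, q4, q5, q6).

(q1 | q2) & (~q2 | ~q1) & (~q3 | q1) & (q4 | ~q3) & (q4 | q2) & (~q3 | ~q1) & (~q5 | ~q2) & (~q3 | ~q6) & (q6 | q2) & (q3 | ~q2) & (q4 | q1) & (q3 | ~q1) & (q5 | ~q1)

No

Case q1 = 1:
The clause (~q2) is unit, so q2 = 0.
The clause (q4) is unit, so q4 = 1.
The clause (~q3) is unit, so q3 = 0.
That conflicts with the unit clause (q3).
Undo q1 and try q1 = 0.
The clause (q2) is unit, so q2 = 1.
The clause (~q3) is unit, so q3 = 0.
That conflicts with the unit clause (q3).
Both values of q1 lead to a conflict.
No assignment satisfies every clause.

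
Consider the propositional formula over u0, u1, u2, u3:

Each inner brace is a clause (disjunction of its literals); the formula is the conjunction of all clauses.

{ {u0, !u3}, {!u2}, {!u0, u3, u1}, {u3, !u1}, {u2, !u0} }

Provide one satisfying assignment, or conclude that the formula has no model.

u0 ↦ false, u1 ↦ false, u2 ↦ false, u3 ↦ false

The clause (!u2) is unit, so u2 = false.
The clause (!u0) is unit, so u0 = false.
The clause (!u3) is unit, so u3 = false.
The clause (!u1) is unit, so u1 = false.
All clauses are satisfied.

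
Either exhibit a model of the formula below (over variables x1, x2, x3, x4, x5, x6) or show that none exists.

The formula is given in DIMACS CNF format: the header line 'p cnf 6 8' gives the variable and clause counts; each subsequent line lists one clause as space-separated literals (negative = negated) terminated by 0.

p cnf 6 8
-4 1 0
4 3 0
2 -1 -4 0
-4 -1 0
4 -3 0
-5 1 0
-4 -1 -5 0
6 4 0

UNSATISFIABLE

Branch on x4: set x4 = False.
Unit clause (x3) forces x3 = True.
Now (¬x3) is unsatisfied and unit — conflict.
Undo x4 and try x4 = True.
Unit clause (x1) forces x1 = True.
Now (¬x1) is unsatisfied and unit — conflict.
Both values of x4 lead to a conflict.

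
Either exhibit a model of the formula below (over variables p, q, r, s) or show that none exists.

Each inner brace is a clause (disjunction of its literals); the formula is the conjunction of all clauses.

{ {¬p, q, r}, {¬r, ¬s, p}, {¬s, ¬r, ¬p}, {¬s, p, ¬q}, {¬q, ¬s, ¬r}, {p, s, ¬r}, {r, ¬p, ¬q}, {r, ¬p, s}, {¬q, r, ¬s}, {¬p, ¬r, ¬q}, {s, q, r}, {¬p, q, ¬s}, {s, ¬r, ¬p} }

Case p = False:
Case r = False:
Case s = False:
(q) alone gives q = True.
Every clause now holds.

p=False,  q=True,  r=False,  s=False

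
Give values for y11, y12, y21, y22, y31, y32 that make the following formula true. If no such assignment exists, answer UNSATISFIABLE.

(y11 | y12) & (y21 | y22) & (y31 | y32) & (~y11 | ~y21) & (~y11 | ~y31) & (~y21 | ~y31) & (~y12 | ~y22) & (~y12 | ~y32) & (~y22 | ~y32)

Suppose y11 = 1.
The clause (~y21) is unit, so y21 = 0.
The clause (y22) is unit, so y22 = 1.
The clause (~y31) is unit, so y31 = 0.
The clause (y32) is unit, so y32 = 1.
Now (~y32) is unsatisfied and unit — conflict.
That branch fails; take y11 = 0 instead.
The clause (y12) is unit, so y12 = 1.
The clause (~y22) is unit, so y22 = 0.
The clause (y21) is unit, so y21 = 1.
The clause (~y31) is unit, so y31 = 0.
The clause (y32) is unit, so y32 = 1.
Now (~y32) is unsatisfied and unit — conflict.
Both values of y11 lead to a conflict.

UNSATISFIABLE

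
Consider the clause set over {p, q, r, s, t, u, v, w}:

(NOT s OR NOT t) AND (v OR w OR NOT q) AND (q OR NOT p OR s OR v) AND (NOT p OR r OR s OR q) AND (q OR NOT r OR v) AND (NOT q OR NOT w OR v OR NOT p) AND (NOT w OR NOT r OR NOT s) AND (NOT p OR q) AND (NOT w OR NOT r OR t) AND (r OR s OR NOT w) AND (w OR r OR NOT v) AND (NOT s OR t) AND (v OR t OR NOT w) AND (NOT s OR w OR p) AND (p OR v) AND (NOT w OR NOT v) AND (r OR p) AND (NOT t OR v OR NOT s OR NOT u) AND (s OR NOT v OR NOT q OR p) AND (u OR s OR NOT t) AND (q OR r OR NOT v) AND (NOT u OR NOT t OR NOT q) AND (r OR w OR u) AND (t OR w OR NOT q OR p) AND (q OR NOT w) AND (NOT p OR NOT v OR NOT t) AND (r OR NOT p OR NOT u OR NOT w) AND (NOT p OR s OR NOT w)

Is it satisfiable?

Yes, satisfiable

Branch on s: set s = false.
Branch on p: set p = true.
(q) alone gives q = true.
(NOT w) alone gives w = false.
(v) alone gives v = true.
(r) alone gives r = true.
(NOT t) alone gives t = false.
No clause remains; u is free.
A satisfying assignment: p ↦ true; q ↦ true; r ↦ true; s ↦ false; t ↦ false; u ↦ false; v ↦ true; w ↦ false.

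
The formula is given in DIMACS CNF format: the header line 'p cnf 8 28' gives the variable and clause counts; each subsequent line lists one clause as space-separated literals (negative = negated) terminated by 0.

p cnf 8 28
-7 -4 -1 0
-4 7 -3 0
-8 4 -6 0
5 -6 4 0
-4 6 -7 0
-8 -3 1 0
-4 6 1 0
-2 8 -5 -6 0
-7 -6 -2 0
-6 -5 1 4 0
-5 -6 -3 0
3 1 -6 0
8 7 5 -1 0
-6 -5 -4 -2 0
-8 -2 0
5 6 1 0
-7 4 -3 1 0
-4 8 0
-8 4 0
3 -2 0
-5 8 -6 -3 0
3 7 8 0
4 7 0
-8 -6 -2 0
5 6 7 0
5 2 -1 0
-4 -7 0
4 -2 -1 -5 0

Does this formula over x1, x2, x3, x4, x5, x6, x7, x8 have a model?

Branch on x8: set x8 = False.
(¬x4) alone gives x4 = False.
(x7) alone gives x7 = True.
Branch on x5: set x5 = False.
(¬x6) alone gives x6 = False.
(x1) alone gives x1 = True.
(x2) alone gives x2 = True.
(x3) alone gives x3 = True.
All clauses are satisfied.
A satisfying assignment: x1 ↦ True, x2 ↦ True, x3 ↦ True, x4 ↦ False, x5 ↦ False, x6 ↦ False, x7 ↦ True, x8 ↦ False.

Satisfiable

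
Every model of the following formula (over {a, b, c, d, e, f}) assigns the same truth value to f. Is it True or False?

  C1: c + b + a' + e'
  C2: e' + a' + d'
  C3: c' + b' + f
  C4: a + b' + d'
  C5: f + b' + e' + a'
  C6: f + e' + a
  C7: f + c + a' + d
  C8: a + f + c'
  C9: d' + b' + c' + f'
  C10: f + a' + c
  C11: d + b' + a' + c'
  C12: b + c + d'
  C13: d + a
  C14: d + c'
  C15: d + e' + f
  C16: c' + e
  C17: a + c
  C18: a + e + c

Suppose f = 0.
Branch on c: set c = 0.
Unit clause (a') forces a = 0.
That conflicts with the unit clause (a).
That branch fails; take c = 1 instead.
Unit clause (b') forces b = 0.
Unit clause (a) forces a = 1.
Unit clause (d) forces d = 1.
Unit clause (e') forces e = 0.
That conflicts with the unit clause (e).
Both values of c lead to a conflict.
So every satisfying assignment has f = True.

True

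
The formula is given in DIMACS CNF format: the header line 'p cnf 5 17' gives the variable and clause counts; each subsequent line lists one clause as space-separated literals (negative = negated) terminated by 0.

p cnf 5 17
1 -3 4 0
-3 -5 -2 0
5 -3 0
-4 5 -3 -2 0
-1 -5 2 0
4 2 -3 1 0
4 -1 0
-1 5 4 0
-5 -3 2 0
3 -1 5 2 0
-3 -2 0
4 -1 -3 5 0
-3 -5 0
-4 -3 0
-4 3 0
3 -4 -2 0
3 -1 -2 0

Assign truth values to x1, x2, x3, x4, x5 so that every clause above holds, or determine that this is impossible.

Case x5 = True:
Unit clause (¬x3) forces x3 = False.
Unit clause (¬x4) forces x4 = False.
Unit clause (¬x1) forces x1 = False.
All clauses hold; x2 can take either value.

x1: False; x2: False; x3: False; x4: False; x5: True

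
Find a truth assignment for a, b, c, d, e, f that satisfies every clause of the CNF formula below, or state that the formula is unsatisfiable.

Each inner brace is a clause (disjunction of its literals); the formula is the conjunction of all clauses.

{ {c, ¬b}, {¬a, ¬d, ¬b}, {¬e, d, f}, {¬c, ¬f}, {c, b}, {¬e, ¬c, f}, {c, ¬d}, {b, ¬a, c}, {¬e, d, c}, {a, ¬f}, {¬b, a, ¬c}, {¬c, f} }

UNSATISFIABLE

Suppose c = True.
From the singleton clause (¬f), f = False.
But (f) is also a unit clause — contradiction.
Undo c and try c = False.
From the singleton clause (¬b), b = False.
But (b) is also a unit clause — contradiction.
Neither c = True nor c = False works.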